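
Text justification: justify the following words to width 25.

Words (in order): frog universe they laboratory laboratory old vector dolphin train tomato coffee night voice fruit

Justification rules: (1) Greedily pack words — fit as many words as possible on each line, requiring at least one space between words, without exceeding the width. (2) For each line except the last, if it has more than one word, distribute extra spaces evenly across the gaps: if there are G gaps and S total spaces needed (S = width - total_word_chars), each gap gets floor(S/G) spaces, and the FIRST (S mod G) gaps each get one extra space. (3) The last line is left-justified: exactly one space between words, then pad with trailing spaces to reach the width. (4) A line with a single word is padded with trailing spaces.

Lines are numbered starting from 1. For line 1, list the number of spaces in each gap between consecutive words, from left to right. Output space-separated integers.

Answer: 5 4

Derivation:
Line 1: ['frog', 'universe', 'they'] (min_width=18, slack=7)
Line 2: ['laboratory', 'laboratory', 'old'] (min_width=25, slack=0)
Line 3: ['vector', 'dolphin', 'train'] (min_width=20, slack=5)
Line 4: ['tomato', 'coffee', 'night', 'voice'] (min_width=25, slack=0)
Line 5: ['fruit'] (min_width=5, slack=20)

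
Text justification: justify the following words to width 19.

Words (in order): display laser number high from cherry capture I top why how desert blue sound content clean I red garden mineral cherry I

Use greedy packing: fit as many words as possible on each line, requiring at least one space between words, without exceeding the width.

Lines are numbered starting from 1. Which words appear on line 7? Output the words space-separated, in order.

Line 1: ['display', 'laser'] (min_width=13, slack=6)
Line 2: ['number', 'high', 'from'] (min_width=16, slack=3)
Line 3: ['cherry', 'capture', 'I'] (min_width=16, slack=3)
Line 4: ['top', 'why', 'how', 'desert'] (min_width=18, slack=1)
Line 5: ['blue', 'sound', 'content'] (min_width=18, slack=1)
Line 6: ['clean', 'I', 'red', 'garden'] (min_width=18, slack=1)
Line 7: ['mineral', 'cherry', 'I'] (min_width=16, slack=3)

Answer: mineral cherry I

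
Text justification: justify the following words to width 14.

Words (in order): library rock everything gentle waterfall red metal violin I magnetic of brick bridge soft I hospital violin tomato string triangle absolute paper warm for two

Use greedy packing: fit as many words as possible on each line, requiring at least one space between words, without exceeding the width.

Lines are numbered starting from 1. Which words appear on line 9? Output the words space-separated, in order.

Answer: hospital

Derivation:
Line 1: ['library', 'rock'] (min_width=12, slack=2)
Line 2: ['everything'] (min_width=10, slack=4)
Line 3: ['gentle'] (min_width=6, slack=8)
Line 4: ['waterfall', 'red'] (min_width=13, slack=1)
Line 5: ['metal', 'violin', 'I'] (min_width=14, slack=0)
Line 6: ['magnetic', 'of'] (min_width=11, slack=3)
Line 7: ['brick', 'bridge'] (min_width=12, slack=2)
Line 8: ['soft', 'I'] (min_width=6, slack=8)
Line 9: ['hospital'] (min_width=8, slack=6)
Line 10: ['violin', 'tomato'] (min_width=13, slack=1)
Line 11: ['string'] (min_width=6, slack=8)
Line 12: ['triangle'] (min_width=8, slack=6)
Line 13: ['absolute', 'paper'] (min_width=14, slack=0)
Line 14: ['warm', 'for', 'two'] (min_width=12, slack=2)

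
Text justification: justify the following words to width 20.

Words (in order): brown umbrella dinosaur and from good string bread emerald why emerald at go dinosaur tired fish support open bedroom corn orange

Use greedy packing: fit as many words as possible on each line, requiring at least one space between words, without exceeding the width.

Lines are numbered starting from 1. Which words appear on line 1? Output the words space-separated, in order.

Line 1: ['brown', 'umbrella'] (min_width=14, slack=6)
Line 2: ['dinosaur', 'and', 'from'] (min_width=17, slack=3)
Line 3: ['good', 'string', 'bread'] (min_width=17, slack=3)
Line 4: ['emerald', 'why', 'emerald'] (min_width=19, slack=1)
Line 5: ['at', 'go', 'dinosaur', 'tired'] (min_width=20, slack=0)
Line 6: ['fish', 'support', 'open'] (min_width=17, slack=3)
Line 7: ['bedroom', 'corn', 'orange'] (min_width=19, slack=1)

Answer: brown umbrella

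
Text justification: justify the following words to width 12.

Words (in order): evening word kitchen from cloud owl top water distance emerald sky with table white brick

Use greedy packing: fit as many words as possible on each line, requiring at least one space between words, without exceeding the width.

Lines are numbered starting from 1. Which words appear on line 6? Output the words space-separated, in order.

Line 1: ['evening', 'word'] (min_width=12, slack=0)
Line 2: ['kitchen', 'from'] (min_width=12, slack=0)
Line 3: ['cloud', 'owl'] (min_width=9, slack=3)
Line 4: ['top', 'water'] (min_width=9, slack=3)
Line 5: ['distance'] (min_width=8, slack=4)
Line 6: ['emerald', 'sky'] (min_width=11, slack=1)
Line 7: ['with', 'table'] (min_width=10, slack=2)
Line 8: ['white', 'brick'] (min_width=11, slack=1)

Answer: emerald sky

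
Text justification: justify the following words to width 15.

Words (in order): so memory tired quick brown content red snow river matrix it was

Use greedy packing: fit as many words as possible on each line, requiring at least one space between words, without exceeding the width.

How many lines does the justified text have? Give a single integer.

Line 1: ['so', 'memory', 'tired'] (min_width=15, slack=0)
Line 2: ['quick', 'brown'] (min_width=11, slack=4)
Line 3: ['content', 'red'] (min_width=11, slack=4)
Line 4: ['snow', 'river'] (min_width=10, slack=5)
Line 5: ['matrix', 'it', 'was'] (min_width=13, slack=2)
Total lines: 5

Answer: 5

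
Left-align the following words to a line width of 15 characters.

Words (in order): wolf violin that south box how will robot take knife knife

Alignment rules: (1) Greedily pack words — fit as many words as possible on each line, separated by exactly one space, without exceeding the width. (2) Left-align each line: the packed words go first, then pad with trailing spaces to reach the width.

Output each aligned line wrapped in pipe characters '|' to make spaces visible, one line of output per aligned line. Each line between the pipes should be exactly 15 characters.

Line 1: ['wolf', 'violin'] (min_width=11, slack=4)
Line 2: ['that', 'south', 'box'] (min_width=14, slack=1)
Line 3: ['how', 'will', 'robot'] (min_width=14, slack=1)
Line 4: ['take', 'knife'] (min_width=10, slack=5)
Line 5: ['knife'] (min_width=5, slack=10)

Answer: |wolf violin    |
|that south box |
|how will robot |
|take knife     |
|knife          |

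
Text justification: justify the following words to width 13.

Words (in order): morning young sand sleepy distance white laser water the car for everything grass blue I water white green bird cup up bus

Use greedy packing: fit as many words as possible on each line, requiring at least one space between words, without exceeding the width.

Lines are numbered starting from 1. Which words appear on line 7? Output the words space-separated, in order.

Answer: everything

Derivation:
Line 1: ['morning', 'young'] (min_width=13, slack=0)
Line 2: ['sand', 'sleepy'] (min_width=11, slack=2)
Line 3: ['distance'] (min_width=8, slack=5)
Line 4: ['white', 'laser'] (min_width=11, slack=2)
Line 5: ['water', 'the', 'car'] (min_width=13, slack=0)
Line 6: ['for'] (min_width=3, slack=10)
Line 7: ['everything'] (min_width=10, slack=3)
Line 8: ['grass', 'blue', 'I'] (min_width=12, slack=1)
Line 9: ['water', 'white'] (min_width=11, slack=2)
Line 10: ['green', 'bird'] (min_width=10, slack=3)
Line 11: ['cup', 'up', 'bus'] (min_width=10, slack=3)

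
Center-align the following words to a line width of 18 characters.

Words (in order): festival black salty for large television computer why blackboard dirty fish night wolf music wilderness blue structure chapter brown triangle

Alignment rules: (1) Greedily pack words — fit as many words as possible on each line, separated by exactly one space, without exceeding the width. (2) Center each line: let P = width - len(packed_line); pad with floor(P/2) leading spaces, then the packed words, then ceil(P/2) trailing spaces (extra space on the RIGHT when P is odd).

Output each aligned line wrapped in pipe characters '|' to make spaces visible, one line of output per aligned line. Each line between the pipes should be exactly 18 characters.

Answer: |  festival black  |
| salty for large  |
|    television    |
|   computer why   |
| blackboard dirty |
| fish night wolf  |
| music wilderness |
|  blue structure  |
|  chapter brown   |
|     triangle     |

Derivation:
Line 1: ['festival', 'black'] (min_width=14, slack=4)
Line 2: ['salty', 'for', 'large'] (min_width=15, slack=3)
Line 3: ['television'] (min_width=10, slack=8)
Line 4: ['computer', 'why'] (min_width=12, slack=6)
Line 5: ['blackboard', 'dirty'] (min_width=16, slack=2)
Line 6: ['fish', 'night', 'wolf'] (min_width=15, slack=3)
Line 7: ['music', 'wilderness'] (min_width=16, slack=2)
Line 8: ['blue', 'structure'] (min_width=14, slack=4)
Line 9: ['chapter', 'brown'] (min_width=13, slack=5)
Line 10: ['triangle'] (min_width=8, slack=10)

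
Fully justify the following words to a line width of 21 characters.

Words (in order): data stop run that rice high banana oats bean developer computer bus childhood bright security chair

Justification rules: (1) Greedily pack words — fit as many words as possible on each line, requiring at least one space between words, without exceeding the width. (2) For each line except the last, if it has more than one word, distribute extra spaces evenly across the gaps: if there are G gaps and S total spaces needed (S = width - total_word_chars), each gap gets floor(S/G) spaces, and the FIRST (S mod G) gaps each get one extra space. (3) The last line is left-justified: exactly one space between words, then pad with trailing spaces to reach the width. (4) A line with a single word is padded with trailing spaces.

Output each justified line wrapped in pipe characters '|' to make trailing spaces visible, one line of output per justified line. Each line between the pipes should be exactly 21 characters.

Line 1: ['data', 'stop', 'run', 'that'] (min_width=18, slack=3)
Line 2: ['rice', 'high', 'banana', 'oats'] (min_width=21, slack=0)
Line 3: ['bean', 'developer'] (min_width=14, slack=7)
Line 4: ['computer', 'bus'] (min_width=12, slack=9)
Line 5: ['childhood', 'bright'] (min_width=16, slack=5)
Line 6: ['security', 'chair'] (min_width=14, slack=7)

Answer: |data  stop  run  that|
|rice high banana oats|
|bean        developer|
|computer          bus|
|childhood      bright|
|security chair       |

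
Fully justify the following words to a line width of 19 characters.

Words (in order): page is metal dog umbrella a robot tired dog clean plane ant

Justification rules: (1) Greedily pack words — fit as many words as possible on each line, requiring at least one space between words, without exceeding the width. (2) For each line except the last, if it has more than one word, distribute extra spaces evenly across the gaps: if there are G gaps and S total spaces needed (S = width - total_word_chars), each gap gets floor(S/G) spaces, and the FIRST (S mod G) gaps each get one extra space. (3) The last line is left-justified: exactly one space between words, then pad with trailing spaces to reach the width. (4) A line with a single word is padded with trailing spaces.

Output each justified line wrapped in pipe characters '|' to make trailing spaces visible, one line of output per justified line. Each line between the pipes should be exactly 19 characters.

Answer: |page  is  metal dog|
|umbrella   a  robot|
|tired   dog   clean|
|plane ant          |

Derivation:
Line 1: ['page', 'is', 'metal', 'dog'] (min_width=17, slack=2)
Line 2: ['umbrella', 'a', 'robot'] (min_width=16, slack=3)
Line 3: ['tired', 'dog', 'clean'] (min_width=15, slack=4)
Line 4: ['plane', 'ant'] (min_width=9, slack=10)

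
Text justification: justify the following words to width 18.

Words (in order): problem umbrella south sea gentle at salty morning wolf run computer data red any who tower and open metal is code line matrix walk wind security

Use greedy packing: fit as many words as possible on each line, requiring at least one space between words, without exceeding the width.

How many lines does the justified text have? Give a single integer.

Line 1: ['problem', 'umbrella'] (min_width=16, slack=2)
Line 2: ['south', 'sea', 'gentle'] (min_width=16, slack=2)
Line 3: ['at', 'salty', 'morning'] (min_width=16, slack=2)
Line 4: ['wolf', 'run', 'computer'] (min_width=17, slack=1)
Line 5: ['data', 'red', 'any', 'who'] (min_width=16, slack=2)
Line 6: ['tower', 'and', 'open'] (min_width=14, slack=4)
Line 7: ['metal', 'is', 'code', 'line'] (min_width=18, slack=0)
Line 8: ['matrix', 'walk', 'wind'] (min_width=16, slack=2)
Line 9: ['security'] (min_width=8, slack=10)
Total lines: 9

Answer: 9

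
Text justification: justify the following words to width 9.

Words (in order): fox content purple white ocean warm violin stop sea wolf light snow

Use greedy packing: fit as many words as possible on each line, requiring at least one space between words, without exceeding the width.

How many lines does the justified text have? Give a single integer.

Line 1: ['fox'] (min_width=3, slack=6)
Line 2: ['content'] (min_width=7, slack=2)
Line 3: ['purple'] (min_width=6, slack=3)
Line 4: ['white'] (min_width=5, slack=4)
Line 5: ['ocean'] (min_width=5, slack=4)
Line 6: ['warm'] (min_width=4, slack=5)
Line 7: ['violin'] (min_width=6, slack=3)
Line 8: ['stop', 'sea'] (min_width=8, slack=1)
Line 9: ['wolf'] (min_width=4, slack=5)
Line 10: ['light'] (min_width=5, slack=4)
Line 11: ['snow'] (min_width=4, slack=5)
Total lines: 11

Answer: 11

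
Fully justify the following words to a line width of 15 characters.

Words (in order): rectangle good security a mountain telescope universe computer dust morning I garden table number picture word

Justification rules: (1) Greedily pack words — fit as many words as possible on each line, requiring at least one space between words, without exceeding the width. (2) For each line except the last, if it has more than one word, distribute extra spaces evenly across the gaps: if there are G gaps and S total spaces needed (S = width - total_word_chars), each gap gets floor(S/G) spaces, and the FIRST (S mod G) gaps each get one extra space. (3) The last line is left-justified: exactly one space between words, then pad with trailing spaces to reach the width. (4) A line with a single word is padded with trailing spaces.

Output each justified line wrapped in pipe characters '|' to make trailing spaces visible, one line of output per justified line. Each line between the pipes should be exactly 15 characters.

Answer: |rectangle  good|
|security      a|
|mountain       |
|telescope      |
|universe       |
|computer   dust|
|morning       I|
|garden    table|
|number  picture|
|word           |

Derivation:
Line 1: ['rectangle', 'good'] (min_width=14, slack=1)
Line 2: ['security', 'a'] (min_width=10, slack=5)
Line 3: ['mountain'] (min_width=8, slack=7)
Line 4: ['telescope'] (min_width=9, slack=6)
Line 5: ['universe'] (min_width=8, slack=7)
Line 6: ['computer', 'dust'] (min_width=13, slack=2)
Line 7: ['morning', 'I'] (min_width=9, slack=6)
Line 8: ['garden', 'table'] (min_width=12, slack=3)
Line 9: ['number', 'picture'] (min_width=14, slack=1)
Line 10: ['word'] (min_width=4, slack=11)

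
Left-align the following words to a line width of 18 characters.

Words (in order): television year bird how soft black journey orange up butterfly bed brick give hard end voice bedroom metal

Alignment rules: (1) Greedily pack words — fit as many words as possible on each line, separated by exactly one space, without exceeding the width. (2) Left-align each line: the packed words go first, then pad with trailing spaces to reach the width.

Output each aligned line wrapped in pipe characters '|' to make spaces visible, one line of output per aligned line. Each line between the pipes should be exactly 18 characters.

Answer: |television year   |
|bird how soft     |
|black journey     |
|orange up         |
|butterfly bed     |
|brick give hard   |
|end voice bedroom |
|metal             |

Derivation:
Line 1: ['television', 'year'] (min_width=15, slack=3)
Line 2: ['bird', 'how', 'soft'] (min_width=13, slack=5)
Line 3: ['black', 'journey'] (min_width=13, slack=5)
Line 4: ['orange', 'up'] (min_width=9, slack=9)
Line 5: ['butterfly', 'bed'] (min_width=13, slack=5)
Line 6: ['brick', 'give', 'hard'] (min_width=15, slack=3)
Line 7: ['end', 'voice', 'bedroom'] (min_width=17, slack=1)
Line 8: ['metal'] (min_width=5, slack=13)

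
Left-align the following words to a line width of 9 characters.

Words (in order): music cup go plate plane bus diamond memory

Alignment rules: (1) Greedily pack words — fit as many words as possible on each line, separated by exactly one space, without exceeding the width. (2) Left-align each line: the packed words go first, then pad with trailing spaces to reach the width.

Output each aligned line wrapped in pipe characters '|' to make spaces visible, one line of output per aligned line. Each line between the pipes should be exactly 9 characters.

Answer: |music cup|
|go plate |
|plane bus|
|diamond  |
|memory   |

Derivation:
Line 1: ['music', 'cup'] (min_width=9, slack=0)
Line 2: ['go', 'plate'] (min_width=8, slack=1)
Line 3: ['plane', 'bus'] (min_width=9, slack=0)
Line 4: ['diamond'] (min_width=7, slack=2)
Line 5: ['memory'] (min_width=6, slack=3)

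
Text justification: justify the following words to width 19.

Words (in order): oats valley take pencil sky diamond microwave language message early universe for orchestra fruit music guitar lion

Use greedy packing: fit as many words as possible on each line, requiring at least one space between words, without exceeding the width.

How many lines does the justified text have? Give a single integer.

Answer: 7

Derivation:
Line 1: ['oats', 'valley', 'take'] (min_width=16, slack=3)
Line 2: ['pencil', 'sky', 'diamond'] (min_width=18, slack=1)
Line 3: ['microwave', 'language'] (min_width=18, slack=1)
Line 4: ['message', 'early'] (min_width=13, slack=6)
Line 5: ['universe', 'for'] (min_width=12, slack=7)
Line 6: ['orchestra', 'fruit'] (min_width=15, slack=4)
Line 7: ['music', 'guitar', 'lion'] (min_width=17, slack=2)
Total lines: 7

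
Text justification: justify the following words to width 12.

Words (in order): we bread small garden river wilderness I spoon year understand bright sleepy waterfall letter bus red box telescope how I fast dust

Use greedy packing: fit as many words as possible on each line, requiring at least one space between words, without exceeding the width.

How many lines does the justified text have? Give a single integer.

Line 1: ['we', 'bread'] (min_width=8, slack=4)
Line 2: ['small', 'garden'] (min_width=12, slack=0)
Line 3: ['river'] (min_width=5, slack=7)
Line 4: ['wilderness', 'I'] (min_width=12, slack=0)
Line 5: ['spoon', 'year'] (min_width=10, slack=2)
Line 6: ['understand'] (min_width=10, slack=2)
Line 7: ['bright'] (min_width=6, slack=6)
Line 8: ['sleepy'] (min_width=6, slack=6)
Line 9: ['waterfall'] (min_width=9, slack=3)
Line 10: ['letter', 'bus'] (min_width=10, slack=2)
Line 11: ['red', 'box'] (min_width=7, slack=5)
Line 12: ['telescope'] (min_width=9, slack=3)
Line 13: ['how', 'I', 'fast'] (min_width=10, slack=2)
Line 14: ['dust'] (min_width=4, slack=8)
Total lines: 14

Answer: 14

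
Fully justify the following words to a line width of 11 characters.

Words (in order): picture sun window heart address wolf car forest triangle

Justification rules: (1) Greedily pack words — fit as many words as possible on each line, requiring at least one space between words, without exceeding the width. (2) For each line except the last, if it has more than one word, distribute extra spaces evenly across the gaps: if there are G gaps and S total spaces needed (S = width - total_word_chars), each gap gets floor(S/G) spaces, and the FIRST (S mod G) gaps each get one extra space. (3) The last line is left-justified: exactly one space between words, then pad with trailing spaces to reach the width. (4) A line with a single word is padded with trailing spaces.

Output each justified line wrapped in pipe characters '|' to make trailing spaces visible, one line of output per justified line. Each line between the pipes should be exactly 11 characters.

Answer: |picture sun|
|window     |
|heart      |
|address    |
|wolf    car|
|forest     |
|triangle   |

Derivation:
Line 1: ['picture', 'sun'] (min_width=11, slack=0)
Line 2: ['window'] (min_width=6, slack=5)
Line 3: ['heart'] (min_width=5, slack=6)
Line 4: ['address'] (min_width=7, slack=4)
Line 5: ['wolf', 'car'] (min_width=8, slack=3)
Line 6: ['forest'] (min_width=6, slack=5)
Line 7: ['triangle'] (min_width=8, slack=3)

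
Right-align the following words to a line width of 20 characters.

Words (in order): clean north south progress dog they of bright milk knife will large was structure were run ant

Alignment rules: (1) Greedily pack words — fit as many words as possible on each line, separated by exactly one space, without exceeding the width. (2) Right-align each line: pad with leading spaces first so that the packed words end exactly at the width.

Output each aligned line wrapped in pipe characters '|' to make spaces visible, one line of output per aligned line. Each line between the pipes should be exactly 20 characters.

Answer: |   clean north south|
|progress dog they of|
|   bright milk knife|
|      will large was|
|  structure were run|
|                 ant|

Derivation:
Line 1: ['clean', 'north', 'south'] (min_width=17, slack=3)
Line 2: ['progress', 'dog', 'they', 'of'] (min_width=20, slack=0)
Line 3: ['bright', 'milk', 'knife'] (min_width=17, slack=3)
Line 4: ['will', 'large', 'was'] (min_width=14, slack=6)
Line 5: ['structure', 'were', 'run'] (min_width=18, slack=2)
Line 6: ['ant'] (min_width=3, slack=17)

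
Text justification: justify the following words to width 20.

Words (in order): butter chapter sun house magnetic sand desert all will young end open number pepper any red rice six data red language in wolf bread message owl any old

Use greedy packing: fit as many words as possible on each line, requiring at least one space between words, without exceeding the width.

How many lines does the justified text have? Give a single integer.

Answer: 9

Derivation:
Line 1: ['butter', 'chapter', 'sun'] (min_width=18, slack=2)
Line 2: ['house', 'magnetic', 'sand'] (min_width=19, slack=1)
Line 3: ['desert', 'all', 'will'] (min_width=15, slack=5)
Line 4: ['young', 'end', 'open'] (min_width=14, slack=6)
Line 5: ['number', 'pepper', 'any'] (min_width=17, slack=3)
Line 6: ['red', 'rice', 'six', 'data'] (min_width=17, slack=3)
Line 7: ['red', 'language', 'in', 'wolf'] (min_width=20, slack=0)
Line 8: ['bread', 'message', 'owl'] (min_width=17, slack=3)
Line 9: ['any', 'old'] (min_width=7, slack=13)
Total lines: 9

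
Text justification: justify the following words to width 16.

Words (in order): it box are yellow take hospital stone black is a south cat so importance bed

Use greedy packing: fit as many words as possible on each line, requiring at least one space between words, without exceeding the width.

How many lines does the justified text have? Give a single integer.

Line 1: ['it', 'box', 'are'] (min_width=10, slack=6)
Line 2: ['yellow', 'take'] (min_width=11, slack=5)
Line 3: ['hospital', 'stone'] (min_width=14, slack=2)
Line 4: ['black', 'is', 'a', 'south'] (min_width=16, slack=0)
Line 5: ['cat', 'so'] (min_width=6, slack=10)
Line 6: ['importance', 'bed'] (min_width=14, slack=2)
Total lines: 6

Answer: 6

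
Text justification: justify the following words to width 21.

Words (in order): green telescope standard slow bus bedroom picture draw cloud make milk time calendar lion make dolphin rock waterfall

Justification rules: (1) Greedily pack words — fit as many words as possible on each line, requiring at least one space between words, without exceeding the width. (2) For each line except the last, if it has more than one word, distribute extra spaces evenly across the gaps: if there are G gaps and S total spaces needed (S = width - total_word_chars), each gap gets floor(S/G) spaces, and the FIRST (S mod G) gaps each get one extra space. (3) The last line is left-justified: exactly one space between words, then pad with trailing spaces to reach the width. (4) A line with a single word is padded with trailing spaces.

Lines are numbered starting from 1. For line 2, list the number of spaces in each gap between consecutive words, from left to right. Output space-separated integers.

Line 1: ['green', 'telescope'] (min_width=15, slack=6)
Line 2: ['standard', 'slow', 'bus'] (min_width=17, slack=4)
Line 3: ['bedroom', 'picture', 'draw'] (min_width=20, slack=1)
Line 4: ['cloud', 'make', 'milk', 'time'] (min_width=20, slack=1)
Line 5: ['calendar', 'lion', 'make'] (min_width=18, slack=3)
Line 6: ['dolphin', 'rock'] (min_width=12, slack=9)
Line 7: ['waterfall'] (min_width=9, slack=12)

Answer: 3 3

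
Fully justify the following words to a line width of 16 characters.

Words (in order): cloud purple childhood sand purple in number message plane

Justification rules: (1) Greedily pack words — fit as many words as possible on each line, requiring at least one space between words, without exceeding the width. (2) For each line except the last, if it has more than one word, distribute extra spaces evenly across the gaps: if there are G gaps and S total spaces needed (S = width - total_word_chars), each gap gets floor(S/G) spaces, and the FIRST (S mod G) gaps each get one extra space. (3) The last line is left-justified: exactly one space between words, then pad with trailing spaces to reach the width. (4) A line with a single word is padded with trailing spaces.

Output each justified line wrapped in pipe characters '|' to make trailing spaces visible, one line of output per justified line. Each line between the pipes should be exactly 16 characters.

Answer: |cloud     purple|
|childhood   sand|
|purple in number|
|message plane   |

Derivation:
Line 1: ['cloud', 'purple'] (min_width=12, slack=4)
Line 2: ['childhood', 'sand'] (min_width=14, slack=2)
Line 3: ['purple', 'in', 'number'] (min_width=16, slack=0)
Line 4: ['message', 'plane'] (min_width=13, slack=3)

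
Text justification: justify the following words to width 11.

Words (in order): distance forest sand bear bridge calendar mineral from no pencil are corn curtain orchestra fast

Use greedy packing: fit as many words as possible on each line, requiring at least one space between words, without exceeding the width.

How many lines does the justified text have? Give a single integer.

Line 1: ['distance'] (min_width=8, slack=3)
Line 2: ['forest', 'sand'] (min_width=11, slack=0)
Line 3: ['bear', 'bridge'] (min_width=11, slack=0)
Line 4: ['calendar'] (min_width=8, slack=3)
Line 5: ['mineral'] (min_width=7, slack=4)
Line 6: ['from', 'no'] (min_width=7, slack=4)
Line 7: ['pencil', 'are'] (min_width=10, slack=1)
Line 8: ['corn'] (min_width=4, slack=7)
Line 9: ['curtain'] (min_width=7, slack=4)
Line 10: ['orchestra'] (min_width=9, slack=2)
Line 11: ['fast'] (min_width=4, slack=7)
Total lines: 11

Answer: 11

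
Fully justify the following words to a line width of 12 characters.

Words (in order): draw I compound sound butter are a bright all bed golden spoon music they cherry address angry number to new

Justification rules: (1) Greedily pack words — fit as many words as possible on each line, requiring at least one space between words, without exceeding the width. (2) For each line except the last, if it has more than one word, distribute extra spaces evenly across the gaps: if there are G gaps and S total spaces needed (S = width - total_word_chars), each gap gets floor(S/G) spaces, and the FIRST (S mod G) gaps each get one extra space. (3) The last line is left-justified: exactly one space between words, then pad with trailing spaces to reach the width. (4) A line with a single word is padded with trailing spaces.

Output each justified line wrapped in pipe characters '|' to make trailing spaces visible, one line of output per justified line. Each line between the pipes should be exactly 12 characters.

Line 1: ['draw', 'I'] (min_width=6, slack=6)
Line 2: ['compound'] (min_width=8, slack=4)
Line 3: ['sound', 'butter'] (min_width=12, slack=0)
Line 4: ['are', 'a', 'bright'] (min_width=12, slack=0)
Line 5: ['all', 'bed'] (min_width=7, slack=5)
Line 6: ['golden', 'spoon'] (min_width=12, slack=0)
Line 7: ['music', 'they'] (min_width=10, slack=2)
Line 8: ['cherry'] (min_width=6, slack=6)
Line 9: ['address'] (min_width=7, slack=5)
Line 10: ['angry', 'number'] (min_width=12, slack=0)
Line 11: ['to', 'new'] (min_width=6, slack=6)

Answer: |draw       I|
|compound    |
|sound butter|
|are a bright|
|all      bed|
|golden spoon|
|music   they|
|cherry      |
|address     |
|angry number|
|to new      |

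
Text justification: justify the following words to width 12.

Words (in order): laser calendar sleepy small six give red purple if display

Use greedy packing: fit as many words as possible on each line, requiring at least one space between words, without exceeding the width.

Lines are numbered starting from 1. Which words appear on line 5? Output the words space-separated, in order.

Line 1: ['laser'] (min_width=5, slack=7)
Line 2: ['calendar'] (min_width=8, slack=4)
Line 3: ['sleepy', 'small'] (min_width=12, slack=0)
Line 4: ['six', 'give', 'red'] (min_width=12, slack=0)
Line 5: ['purple', 'if'] (min_width=9, slack=3)
Line 6: ['display'] (min_width=7, slack=5)

Answer: purple if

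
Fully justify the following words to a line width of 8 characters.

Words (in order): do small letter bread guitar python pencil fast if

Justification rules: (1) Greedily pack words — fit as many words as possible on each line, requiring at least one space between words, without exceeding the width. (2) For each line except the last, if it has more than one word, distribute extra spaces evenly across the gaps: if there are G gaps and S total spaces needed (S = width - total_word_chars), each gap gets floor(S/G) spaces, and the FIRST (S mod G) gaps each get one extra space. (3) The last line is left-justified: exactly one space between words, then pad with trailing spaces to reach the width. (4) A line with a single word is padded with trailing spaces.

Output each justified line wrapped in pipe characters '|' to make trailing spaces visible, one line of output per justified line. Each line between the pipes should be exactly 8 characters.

Answer: |do small|
|letter  |
|bread   |
|guitar  |
|python  |
|pencil  |
|fast if |

Derivation:
Line 1: ['do', 'small'] (min_width=8, slack=0)
Line 2: ['letter'] (min_width=6, slack=2)
Line 3: ['bread'] (min_width=5, slack=3)
Line 4: ['guitar'] (min_width=6, slack=2)
Line 5: ['python'] (min_width=6, slack=2)
Line 6: ['pencil'] (min_width=6, slack=2)
Line 7: ['fast', 'if'] (min_width=7, slack=1)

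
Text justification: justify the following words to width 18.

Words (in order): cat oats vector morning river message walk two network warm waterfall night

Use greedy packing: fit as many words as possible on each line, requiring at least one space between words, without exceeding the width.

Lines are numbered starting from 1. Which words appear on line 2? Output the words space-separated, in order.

Answer: morning river

Derivation:
Line 1: ['cat', 'oats', 'vector'] (min_width=15, slack=3)
Line 2: ['morning', 'river'] (min_width=13, slack=5)
Line 3: ['message', 'walk', 'two'] (min_width=16, slack=2)
Line 4: ['network', 'warm'] (min_width=12, slack=6)
Line 5: ['waterfall', 'night'] (min_width=15, slack=3)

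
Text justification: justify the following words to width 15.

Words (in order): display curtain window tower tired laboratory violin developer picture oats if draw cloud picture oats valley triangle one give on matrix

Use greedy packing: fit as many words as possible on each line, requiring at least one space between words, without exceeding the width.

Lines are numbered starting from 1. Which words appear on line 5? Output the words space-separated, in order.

Line 1: ['display', 'curtain'] (min_width=15, slack=0)
Line 2: ['window', 'tower'] (min_width=12, slack=3)
Line 3: ['tired'] (min_width=5, slack=10)
Line 4: ['laboratory'] (min_width=10, slack=5)
Line 5: ['violin'] (min_width=6, slack=9)
Line 6: ['developer'] (min_width=9, slack=6)
Line 7: ['picture', 'oats', 'if'] (min_width=15, slack=0)
Line 8: ['draw', 'cloud'] (min_width=10, slack=5)
Line 9: ['picture', 'oats'] (min_width=12, slack=3)
Line 10: ['valley', 'triangle'] (min_width=15, slack=0)
Line 11: ['one', 'give', 'on'] (min_width=11, slack=4)
Line 12: ['matrix'] (min_width=6, slack=9)

Answer: violin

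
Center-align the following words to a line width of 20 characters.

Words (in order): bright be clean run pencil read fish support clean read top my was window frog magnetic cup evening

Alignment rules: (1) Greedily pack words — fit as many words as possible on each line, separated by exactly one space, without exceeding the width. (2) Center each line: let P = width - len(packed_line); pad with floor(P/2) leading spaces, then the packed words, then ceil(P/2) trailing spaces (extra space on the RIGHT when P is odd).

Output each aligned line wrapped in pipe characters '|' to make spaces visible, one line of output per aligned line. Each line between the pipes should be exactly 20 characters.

Answer: |bright be clean run |
|  pencil read fish  |
| support clean read |
| top my was window  |
| frog magnetic cup  |
|      evening       |

Derivation:
Line 1: ['bright', 'be', 'clean', 'run'] (min_width=19, slack=1)
Line 2: ['pencil', 'read', 'fish'] (min_width=16, slack=4)
Line 3: ['support', 'clean', 'read'] (min_width=18, slack=2)
Line 4: ['top', 'my', 'was', 'window'] (min_width=17, slack=3)
Line 5: ['frog', 'magnetic', 'cup'] (min_width=17, slack=3)
Line 6: ['evening'] (min_width=7, slack=13)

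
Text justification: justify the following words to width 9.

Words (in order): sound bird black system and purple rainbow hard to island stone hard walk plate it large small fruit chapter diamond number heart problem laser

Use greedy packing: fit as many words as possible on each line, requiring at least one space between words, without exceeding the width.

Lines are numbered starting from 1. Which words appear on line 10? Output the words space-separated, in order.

Answer: stone

Derivation:
Line 1: ['sound'] (min_width=5, slack=4)
Line 2: ['bird'] (min_width=4, slack=5)
Line 3: ['black'] (min_width=5, slack=4)
Line 4: ['system'] (min_width=6, slack=3)
Line 5: ['and'] (min_width=3, slack=6)
Line 6: ['purple'] (min_width=6, slack=3)
Line 7: ['rainbow'] (min_width=7, slack=2)
Line 8: ['hard', 'to'] (min_width=7, slack=2)
Line 9: ['island'] (min_width=6, slack=3)
Line 10: ['stone'] (min_width=5, slack=4)
Line 11: ['hard', 'walk'] (min_width=9, slack=0)
Line 12: ['plate', 'it'] (min_width=8, slack=1)
Line 13: ['large'] (min_width=5, slack=4)
Line 14: ['small'] (min_width=5, slack=4)
Line 15: ['fruit'] (min_width=5, slack=4)
Line 16: ['chapter'] (min_width=7, slack=2)
Line 17: ['diamond'] (min_width=7, slack=2)
Line 18: ['number'] (min_width=6, slack=3)
Line 19: ['heart'] (min_width=5, slack=4)
Line 20: ['problem'] (min_width=7, slack=2)
Line 21: ['laser'] (min_width=5, slack=4)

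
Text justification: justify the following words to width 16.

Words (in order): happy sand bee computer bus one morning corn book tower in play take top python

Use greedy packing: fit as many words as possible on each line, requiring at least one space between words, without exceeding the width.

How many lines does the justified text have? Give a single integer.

Answer: 6

Derivation:
Line 1: ['happy', 'sand', 'bee'] (min_width=14, slack=2)
Line 2: ['computer', 'bus', 'one'] (min_width=16, slack=0)
Line 3: ['morning', 'corn'] (min_width=12, slack=4)
Line 4: ['book', 'tower', 'in'] (min_width=13, slack=3)
Line 5: ['play', 'take', 'top'] (min_width=13, slack=3)
Line 6: ['python'] (min_width=6, slack=10)
Total lines: 6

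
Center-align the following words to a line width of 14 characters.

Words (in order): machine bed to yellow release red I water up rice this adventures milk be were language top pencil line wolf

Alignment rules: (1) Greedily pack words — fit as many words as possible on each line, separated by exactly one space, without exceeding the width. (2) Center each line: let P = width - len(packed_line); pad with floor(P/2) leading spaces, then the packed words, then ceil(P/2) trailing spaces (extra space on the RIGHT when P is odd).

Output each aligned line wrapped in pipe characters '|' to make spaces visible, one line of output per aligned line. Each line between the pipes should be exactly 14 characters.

Line 1: ['machine', 'bed', 'to'] (min_width=14, slack=0)
Line 2: ['yellow', 'release'] (min_width=14, slack=0)
Line 3: ['red', 'I', 'water', 'up'] (min_width=14, slack=0)
Line 4: ['rice', 'this'] (min_width=9, slack=5)
Line 5: ['adventures'] (min_width=10, slack=4)
Line 6: ['milk', 'be', 'were'] (min_width=12, slack=2)
Line 7: ['language', 'top'] (min_width=12, slack=2)
Line 8: ['pencil', 'line'] (min_width=11, slack=3)
Line 9: ['wolf'] (min_width=4, slack=10)

Answer: |machine bed to|
|yellow release|
|red I water up|
|  rice this   |
|  adventures  |
| milk be were |
| language top |
| pencil line  |
|     wolf     |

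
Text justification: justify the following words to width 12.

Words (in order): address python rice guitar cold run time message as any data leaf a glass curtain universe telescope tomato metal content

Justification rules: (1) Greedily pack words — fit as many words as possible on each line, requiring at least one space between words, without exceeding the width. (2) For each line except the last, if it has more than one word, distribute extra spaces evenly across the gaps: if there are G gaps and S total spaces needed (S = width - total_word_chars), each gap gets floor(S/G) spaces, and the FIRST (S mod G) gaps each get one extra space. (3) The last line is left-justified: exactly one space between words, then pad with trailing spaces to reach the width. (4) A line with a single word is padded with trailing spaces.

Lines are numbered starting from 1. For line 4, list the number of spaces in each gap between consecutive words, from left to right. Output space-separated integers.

Line 1: ['address'] (min_width=7, slack=5)
Line 2: ['python', 'rice'] (min_width=11, slack=1)
Line 3: ['guitar', 'cold'] (min_width=11, slack=1)
Line 4: ['run', 'time'] (min_width=8, slack=4)
Line 5: ['message', 'as'] (min_width=10, slack=2)
Line 6: ['any', 'data'] (min_width=8, slack=4)
Line 7: ['leaf', 'a', 'glass'] (min_width=12, slack=0)
Line 8: ['curtain'] (min_width=7, slack=5)
Line 9: ['universe'] (min_width=8, slack=4)
Line 10: ['telescope'] (min_width=9, slack=3)
Line 11: ['tomato', 'metal'] (min_width=12, slack=0)
Line 12: ['content'] (min_width=7, slack=5)

Answer: 5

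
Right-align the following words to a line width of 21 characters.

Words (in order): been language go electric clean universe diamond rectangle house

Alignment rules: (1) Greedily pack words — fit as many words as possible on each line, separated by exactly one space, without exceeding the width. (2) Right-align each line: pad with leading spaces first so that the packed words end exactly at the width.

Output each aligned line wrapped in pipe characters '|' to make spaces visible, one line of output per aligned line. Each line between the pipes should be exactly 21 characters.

Line 1: ['been', 'language', 'go'] (min_width=16, slack=5)
Line 2: ['electric', 'clean'] (min_width=14, slack=7)
Line 3: ['universe', 'diamond'] (min_width=16, slack=5)
Line 4: ['rectangle', 'house'] (min_width=15, slack=6)

Answer: |     been language go|
|       electric clean|
|     universe diamond|
|      rectangle house|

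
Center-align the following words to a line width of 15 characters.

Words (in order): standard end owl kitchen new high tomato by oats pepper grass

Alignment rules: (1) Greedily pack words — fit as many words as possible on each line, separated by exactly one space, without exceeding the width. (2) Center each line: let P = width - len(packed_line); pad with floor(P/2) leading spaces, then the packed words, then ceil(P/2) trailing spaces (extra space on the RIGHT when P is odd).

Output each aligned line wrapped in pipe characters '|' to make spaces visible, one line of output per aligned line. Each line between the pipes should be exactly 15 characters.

Line 1: ['standard', 'end'] (min_width=12, slack=3)
Line 2: ['owl', 'kitchen', 'new'] (min_width=15, slack=0)
Line 3: ['high', 'tomato', 'by'] (min_width=14, slack=1)
Line 4: ['oats', 'pepper'] (min_width=11, slack=4)
Line 5: ['grass'] (min_width=5, slack=10)

Answer: | standard end  |
|owl kitchen new|
|high tomato by |
|  oats pepper  |
|     grass     |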